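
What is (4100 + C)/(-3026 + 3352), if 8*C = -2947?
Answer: 29853/2608 ≈ 11.447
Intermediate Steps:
C = -2947/8 (C = (⅛)*(-2947) = -2947/8 ≈ -368.38)
(4100 + C)/(-3026 + 3352) = (4100 - 2947/8)/(-3026 + 3352) = (29853/8)/326 = (29853/8)*(1/326) = 29853/2608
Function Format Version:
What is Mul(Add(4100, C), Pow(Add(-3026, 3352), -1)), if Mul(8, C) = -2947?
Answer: Rational(29853, 2608) ≈ 11.447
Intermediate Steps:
C = Rational(-2947, 8) (C = Mul(Rational(1, 8), -2947) = Rational(-2947, 8) ≈ -368.38)
Mul(Add(4100, C), Pow(Add(-3026, 3352), -1)) = Mul(Add(4100, Rational(-2947, 8)), Pow(Add(-3026, 3352), -1)) = Mul(Rational(29853, 8), Pow(326, -1)) = Mul(Rational(29853, 8), Rational(1, 326)) = Rational(29853, 2608)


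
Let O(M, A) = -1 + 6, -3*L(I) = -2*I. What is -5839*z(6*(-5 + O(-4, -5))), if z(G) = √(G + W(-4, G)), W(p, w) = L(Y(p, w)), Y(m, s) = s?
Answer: 0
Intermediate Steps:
L(I) = 2*I/3 (L(I) = -(-2)*I/3 = 2*I/3)
W(p, w) = 2*w/3
O(M, A) = 5
z(G) = √15*√G/3 (z(G) = √(G + 2*G/3) = √(5*G/3) = √15*√G/3)
-5839*z(6*(-5 + O(-4, -5))) = -5839*√15*√(6*(-5 + 5))/3 = -5839*√15*√(6*0)/3 = -5839*√15*√0/3 = -5839*√15*0/3 = -5839*0 = 0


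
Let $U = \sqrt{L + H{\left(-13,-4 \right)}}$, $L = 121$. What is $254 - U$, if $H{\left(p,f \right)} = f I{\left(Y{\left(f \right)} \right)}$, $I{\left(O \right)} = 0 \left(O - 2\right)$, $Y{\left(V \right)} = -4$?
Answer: $243$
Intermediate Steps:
$I{\left(O \right)} = 0$ ($I{\left(O \right)} = 0 \left(-2 + O\right) = 0$)
$H{\left(p,f \right)} = 0$ ($H{\left(p,f \right)} = f 0 = 0$)
$U = 11$ ($U = \sqrt{121 + 0} = \sqrt{121} = 11$)
$254 - U = 254 - 11 = 243$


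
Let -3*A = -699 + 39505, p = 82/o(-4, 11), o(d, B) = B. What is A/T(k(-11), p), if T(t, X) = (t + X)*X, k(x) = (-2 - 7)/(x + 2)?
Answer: -2347763/11439 ≈ -205.24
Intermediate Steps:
k(x) = -9/(2 + x)
p = 82/11 ≈ 7.4545
T(t, X) = X*(X + t) (T(t, X) = (X + t)*X = X*(X + t))
A = -38806/3 (A = -(-699 + 39505)/3 = -⅓*38806 = -38806/3 ≈ -12935.)
A/T(k(-11), p) = -38806*11/(82*(82/11 - 9/(2 - 11)))/3 = -38806*11/(82*(82/11 - 9/(-9)))/3 = -38806*11/(82*(82/11 - 9*(-⅑)))/3 = -38806*11/(82*(82/11 + 1))/3 = -38806/(3*((82/11)*(93/11))) = -38806/(3*7626/121) = -38806/3*121/7626 = -2347763/11439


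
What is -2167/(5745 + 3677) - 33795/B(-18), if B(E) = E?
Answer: 8843819/4711 ≈ 1877.3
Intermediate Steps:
-2167/(5745 + 3677) - 33795/B(-18) = -2167/(5745 + 3677) - 33795/(-18) = -2167/9422 - 33795*(-1/18) = -2167*1/9422 + 3755/2 = -2167/9422 + 3755/2 = 8843819/4711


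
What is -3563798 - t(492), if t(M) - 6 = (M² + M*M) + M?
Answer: -4048424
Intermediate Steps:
t(M) = 6 + M + 2*M² (t(M) = 6 + ((M² + M*M) + M) = 6 + ((M² + M²) + M) = 6 + (2*M² + M) = 6 + (M + 2*M²) = 6 + M + 2*M²)
-3563798 - t(492) = -3563798 - (6 + 492 + 2*492²) = -3563798 - (6 + 492 + 2*242064) = -3563798 - (6 + 492 + 484128) = -3563798 - 1*484626 = -3563798 - 484626 = -4048424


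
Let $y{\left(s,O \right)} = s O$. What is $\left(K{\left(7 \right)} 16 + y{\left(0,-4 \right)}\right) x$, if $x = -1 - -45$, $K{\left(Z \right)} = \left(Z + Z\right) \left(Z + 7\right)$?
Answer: $137984$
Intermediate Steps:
$K{\left(Z \right)} = 2 Z \left(7 + Z\right)$
$y{\left(s,O \right)} = O s$
$x = 44$ ($x = -1 + 45 = 44$)
$\left(K{\left(7 \right)} 16 + y{\left(0,-4 \right)}\right) x = \left(2 \cdot 7 \left(7 + 7\right) 16 - 0\right) 44 = \left(2 \cdot 7 \cdot 14 \cdot 16 + 0\right) 44 = \left(196 \cdot 16 + 0\right) 44 = \left(3136 + 0\right) 44 = 3136 \cdot 44 = 137984$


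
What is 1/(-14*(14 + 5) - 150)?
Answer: -1/416 ≈ -0.0024038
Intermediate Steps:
1/(-14*(14 + 5) - 150) = 1/(-14*19 - 150) = 1/(-266 - 150) = 1/(-416) = -1/416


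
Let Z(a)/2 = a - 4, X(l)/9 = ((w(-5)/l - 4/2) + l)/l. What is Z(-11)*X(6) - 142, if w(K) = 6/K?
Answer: -313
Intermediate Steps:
X(l) = 9*(-2 + l - 6/(5*l))/l (X(l) = 9*((((6/(-5))/l - 4/2) + l)/l) = 9*((((6*(-⅕))/l - 4*½) + l)/l) = 9*(((-6/(5*l) - 2) + l)/l) = 9*(((-2 - 6/(5*l)) + l)/l) = 9*((-2 + l - 6/(5*l))/l) = 9*(-2 + l - 6/(5*l))/l)
Z(a) = -8 + 2*a (Z(a) = 2*(a - 4) = 2*(-4 + a) = -8 + 2*a)
Z(-11)*X(6) - 142 = (-8 + 2*(-11))*(9 - 18/6 - 54/5/6²) - 142 = (-8 - 22)*(9 - 18*⅙ - 54/5*1/36) - 142 = -30*(9 - 3 - 3/10) - 142 = -30*57/10 - 142 = -171 - 142 = -313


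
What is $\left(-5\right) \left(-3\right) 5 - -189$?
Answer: $264$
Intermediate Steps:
$\left(-5\right) \left(-3\right) 5 - -189 = 15 \cdot 5 + 189 = 75 + 189 = 264$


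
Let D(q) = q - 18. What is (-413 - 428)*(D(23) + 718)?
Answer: -608043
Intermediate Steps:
D(q) = -18 + q
(-413 - 428)*(D(23) + 718) = (-413 - 428)*((-18 + 23) + 718) = -841*(5 + 718) = -841*723 = -608043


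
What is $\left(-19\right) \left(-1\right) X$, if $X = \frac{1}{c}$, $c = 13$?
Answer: $\frac{19}{13} \approx 1.4615$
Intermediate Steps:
$X = \frac{1}{13} \approx 0.076923$
$\left(-19\right) \left(-1\right) X = \left(-19\right) \left(-1\right) \frac{1}{13} = 19 \cdot \frac{1}{13} = \frac{19}{13}$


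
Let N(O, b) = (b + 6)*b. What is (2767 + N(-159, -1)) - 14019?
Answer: -11257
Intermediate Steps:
N(O, b) = b*(6 + b) (N(O, b) = (6 + b)*b = b*(6 + b))
(2767 + N(-159, -1)) - 14019 = (2767 - (6 - 1)) - 14019 = (2767 - 1*5) - 14019 = (2767 - 5) - 14019 = 2762 - 14019 = -11257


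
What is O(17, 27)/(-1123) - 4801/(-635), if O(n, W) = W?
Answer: 5374378/713105 ≈ 7.5366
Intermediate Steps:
O(17, 27)/(-1123) - 4801/(-635) = 27/(-1123) - 4801/(-635) = 27*(-1/1123) - 4801*(-1/635) = -27/1123 + 4801/635 = 5374378/713105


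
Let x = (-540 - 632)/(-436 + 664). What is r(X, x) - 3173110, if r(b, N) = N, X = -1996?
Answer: -180867563/57 ≈ -3.1731e+6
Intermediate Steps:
x = -293/57 (x = -1172/228 = -1172*1/228 = -293/57 ≈ -5.1404)
r(X, x) - 3173110 = -293/57 - 3173110 = -180867563/57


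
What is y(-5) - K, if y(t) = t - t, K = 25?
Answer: -25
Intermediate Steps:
y(t) = 0
y(-5) - K = 0 - 1*25 = 0 - 25 = -25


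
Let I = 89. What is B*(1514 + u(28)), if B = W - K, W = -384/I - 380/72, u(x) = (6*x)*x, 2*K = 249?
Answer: -667862944/801 ≈ -8.3379e+5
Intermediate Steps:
K = 249/2 (K = (½)*249 = 249/2 ≈ 124.50)
u(x) = 6*x²
W = -15367/1602 (W = -384/89 - 380/72 = -384*1/89 - 380*1/72 = -384/89 - 95/18 = -15367/1602 ≈ -9.5924)
B = -107408/801 (B = -15367/1602 - 1*249/2 = -15367/1602 - 249/2 = -107408/801 ≈ -134.09)
B*(1514 + u(28)) = -107408*(1514 + 6*28²)/801 = -107408*(1514 + 6*784)/801 = -107408*(1514 + 4704)/801 = -107408/801*6218 = -667862944/801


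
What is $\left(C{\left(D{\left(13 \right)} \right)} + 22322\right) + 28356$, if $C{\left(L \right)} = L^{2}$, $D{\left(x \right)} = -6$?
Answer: $50714$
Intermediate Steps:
$\left(C{\left(D{\left(13 \right)} \right)} + 22322\right) + 28356 = \left(\left(-6\right)^{2} + 22322\right) + 28356 = \left(36 + 22322\right) + 28356 = 22358 + 28356 = 50714$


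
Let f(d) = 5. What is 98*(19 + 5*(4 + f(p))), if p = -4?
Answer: 6272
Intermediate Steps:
98*(19 + 5*(4 + f(p))) = 98*(19 + 5*(4 + 5)) = 98*(19 + 5*9) = 98*(19 + 45) = 98*64 = 6272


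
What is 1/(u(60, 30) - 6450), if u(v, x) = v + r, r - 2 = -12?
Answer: -1/6400 ≈ -0.00015625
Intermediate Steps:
r = -10 (r = 2 - 12 = -10)
u(v, x) = -10 + v (u(v, x) = v - 10 = -10 + v)
1/(u(60, 30) - 6450) = 1/((-10 + 60) - 6450) = 1/(50 - 6450) = 1/(-6400) = -1/6400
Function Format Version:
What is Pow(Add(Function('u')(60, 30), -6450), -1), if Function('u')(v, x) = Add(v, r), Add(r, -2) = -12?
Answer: Rational(-1, 6400) ≈ -0.00015625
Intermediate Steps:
r = -10 (r = Add(2, -12) = -10)
Function('u')(v, x) = Add(-10, v) (Function('u')(v, x) = Add(v, -10) = Add(-10, v))
Pow(Add(Function('u')(60, 30), -6450), -1) = Pow(Add(Add(-10, 60), -6450), -1) = Pow(Add(50, -6450), -1) = Pow(-6400, -1) = Rational(-1, 6400)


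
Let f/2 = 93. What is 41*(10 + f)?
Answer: 8036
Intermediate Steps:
f = 186 (f = 2*93 = 186)
41*(10 + f) = 41*(10 + 186) = 41*196 = 8036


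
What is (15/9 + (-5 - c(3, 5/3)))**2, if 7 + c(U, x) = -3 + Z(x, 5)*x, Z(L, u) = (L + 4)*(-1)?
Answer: 21025/81 ≈ 259.57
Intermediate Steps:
Z(L, u) = -4 - L (Z(L, u) = (4 + L)*(-1) = -4 - L)
c(U, x) = -10 + x*(-4 - x) (c(U, x) = -7 + (-3 + (-4 - x)*x) = -7 + (-3 + x*(-4 - x)) = -10 + x*(-4 - x))
(15/9 + (-5 - c(3, 5/3)))**2 = (15/9 + (-5 - (-10 - 5/3*(4 + 5/3))))**2 = (15*(1/9) + (-5 - (-10 - 5*(1/3)*(4 + 5*(1/3)))))**2 = (5/3 + (-5 - (-10 - 1*5/3*(4 + 5/3))))**2 = (5/3 + (-5 - (-10 - 1*5/3*17/3)))**2 = (5/3 + (-5 - (-10 - 85/9)))**2 = (5/3 + (-5 - 1*(-175/9)))**2 = (5/3 + (-5 + 175/9))**2 = (5/3 + 130/9)**2 = (145/9)**2 = 21025/81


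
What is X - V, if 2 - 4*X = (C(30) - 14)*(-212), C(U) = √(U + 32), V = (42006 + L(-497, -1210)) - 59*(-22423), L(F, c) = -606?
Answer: -2730197/2 + 53*√62 ≈ -1.3647e+6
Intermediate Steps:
V = 1364357 (V = (42006 - 606) - 59*(-22423) = 41400 + 1322957 = 1364357)
C(U) = √(32 + U)
X = -1483/2 + 53*√62 (X = ½ - (√(32 + 30) - 14)*(-212)/4 = ½ - (√62 - 14)*(-212)/4 = ½ - (-14 + √62)*(-212)/4 = ½ - (2968 - 212*√62)/4 = ½ + (-742 + 53*√62) = -1483/2 + 53*√62 ≈ -324.18)
X - V = (-1483/2 + 53*√62) - 1*1364357 = (-1483/2 + 53*√62) - 1364357 = -2730197/2 + 53*√62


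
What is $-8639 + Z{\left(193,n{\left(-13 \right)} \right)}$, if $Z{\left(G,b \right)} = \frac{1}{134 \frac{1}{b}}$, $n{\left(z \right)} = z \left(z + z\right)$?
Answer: $- \frac{578644}{67} \approx -8636.5$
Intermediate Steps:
$n{\left(z \right)} = 2 z^{2}$ ($n{\left(z \right)} = z 2 z = 2 z^{2}$)
$Z{\left(G,b \right)} = \frac{b}{134}$
$-8639 + Z{\left(193,n{\left(-13 \right)} \right)} = -8639 + \frac{2 \left(-13\right)^{2}}{134} = -8639 + \frac{2 \cdot 169}{134} = -8639 + \frac{1}{134} \cdot 338 = -8639 + \frac{169}{67} = - \frac{578644}{67}$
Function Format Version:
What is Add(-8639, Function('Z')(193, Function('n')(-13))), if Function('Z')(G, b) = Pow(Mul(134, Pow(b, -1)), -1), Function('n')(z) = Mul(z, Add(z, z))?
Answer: Rational(-578644, 67) ≈ -8636.5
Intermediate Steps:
Function('n')(z) = Mul(2, Pow(z, 2)) (Function('n')(z) = Mul(z, Mul(2, z)) = Mul(2, Pow(z, 2)))
Function('Z')(G, b) = Mul(Rational(1, 134), b)
Add(-8639, Function('Z')(193, Function('n')(-13))) = Add(-8639, Mul(Rational(1, 134), Mul(2, Pow(-13, 2)))) = Add(-8639, Mul(Rational(1, 134), Mul(2, 169))) = Add(-8639, Mul(Rational(1, 134), 338)) = Add(-8639, Rational(169, 67)) = Rational(-578644, 67)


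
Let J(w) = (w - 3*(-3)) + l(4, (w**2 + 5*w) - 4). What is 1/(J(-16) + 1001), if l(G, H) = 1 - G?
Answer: 1/991 ≈ 0.0010091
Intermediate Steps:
J(w) = 6 + w (J(w) = (w - 3*(-3)) + (1 - 1*4) = (w + 9) + (1 - 4) = (9 + w) - 3 = 6 + w)
1/(J(-16) + 1001) = 1/((6 - 16) + 1001) = 1/(-10 + 1001) = 1/991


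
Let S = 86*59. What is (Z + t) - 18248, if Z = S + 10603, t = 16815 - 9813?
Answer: 4431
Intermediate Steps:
S = 5074
t = 7002
Z = 15677 (Z = 5074 + 10603 = 15677)
(Z + t) - 18248 = (15677 + 7002) - 18248 = 22679 - 18248 = 4431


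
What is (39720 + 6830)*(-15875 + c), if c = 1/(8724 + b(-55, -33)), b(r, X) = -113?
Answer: -6363367497200/8611 ≈ -7.3898e+8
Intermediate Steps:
c = 1/8611 (c = 1/(8724 - 113) = 1/8611 ≈ 0.00011613)
(39720 + 6830)*(-15875 + c) = (39720 + 6830)*(-15875 + 1/8611) = 46550*(-136699624/8611) = -6363367497200/8611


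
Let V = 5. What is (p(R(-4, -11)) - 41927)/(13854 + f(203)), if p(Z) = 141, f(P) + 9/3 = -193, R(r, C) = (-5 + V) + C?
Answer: -20893/6829 ≈ -3.0595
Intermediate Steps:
R(r, C) = C (R(r, C) = (-5 + 5) + C = 0 + C = C)
f(P) = -196 (f(P) = -3 - 193 = -196)
(p(R(-4, -11)) - 41927)/(13854 + f(203)) = (141 - 41927)/(13854 - 196) = -41786/13658 = -41786*1/13658 = -20893/6829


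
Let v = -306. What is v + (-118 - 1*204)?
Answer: -628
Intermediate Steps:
v + (-118 - 1*204) = -306 + (-118 - 1*204) = -306 + (-118 - 204) = -306 - 322 = -628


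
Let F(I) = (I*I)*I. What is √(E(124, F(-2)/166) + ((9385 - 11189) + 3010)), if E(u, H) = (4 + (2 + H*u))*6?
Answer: √8309130/83 ≈ 34.730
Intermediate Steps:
F(I) = I³ (F(I) = I²*I = I³)
E(u, H) = 36 + 6*H*u (E(u, H) = (6 + H*u)*6 = 36 + 6*H*u)
√(E(124, F(-2)/166) + ((9385 - 11189) + 3010)) = √((36 + 6*((-2)³/166)*124) + ((9385 - 11189) + 3010)) = √((36 + 6*(-8*1/166)*124) + (-1804 + 3010)) = √((36 + 6*(-4/83)*124) + 1206) = √((36 - 2976/83) + 1206) = √(12/83 + 1206) = √(100110/83) = √8309130/83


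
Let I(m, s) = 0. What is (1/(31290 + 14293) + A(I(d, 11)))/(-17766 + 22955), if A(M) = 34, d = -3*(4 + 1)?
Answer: 1549823/236530187 ≈ 0.0065523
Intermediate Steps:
d = -15 (d = -3*5 = -15)
(1/(31290 + 14293) + A(I(d, 11)))/(-17766 + 22955) = (1/(31290 + 14293) + 34)/(-17766 + 22955) = (1/45583 + 34)/5189 = (1/45583 + 34)*(1/5189) = (1549823/45583)*(1/5189) = 1549823/236530187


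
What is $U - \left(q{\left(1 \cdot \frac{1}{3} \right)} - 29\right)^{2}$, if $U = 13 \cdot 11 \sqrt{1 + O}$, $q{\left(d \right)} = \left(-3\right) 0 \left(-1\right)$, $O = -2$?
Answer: $-841 + 143 i \approx -841.0 + 143.0 i$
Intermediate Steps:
$q{\left(d \right)} = 0$ ($q{\left(d \right)} = 0 \left(-1\right) = 0$)
$U = 143 i$ ($U = 13 \cdot 11 \sqrt{1 - 2} = 143 \sqrt{-1} = 143 i \approx 143.0 i$)
$U - \left(q{\left(1 \cdot \frac{1}{3} \right)} - 29\right)^{2} = 143 i - \left(0 - 29\right)^{2} = 143 i - \left(-29\right)^{2} = 143 i - 841 = -841 + 143 i$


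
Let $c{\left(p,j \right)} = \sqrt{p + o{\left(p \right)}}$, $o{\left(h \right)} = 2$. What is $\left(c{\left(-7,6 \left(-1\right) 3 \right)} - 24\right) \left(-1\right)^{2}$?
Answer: $-24 + i \sqrt{5} \approx -24.0 + 2.2361 i$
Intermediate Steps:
$c{\left(p,j \right)} = \sqrt{2 + p}$ ($c{\left(p,j \right)} = \sqrt{p + 2} = \sqrt{2 + p}$)
$\left(c{\left(-7,6 \left(-1\right) 3 \right)} - 24\right) \left(-1\right)^{2} = \left(\sqrt{2 - 7} - 24\right) \left(-1\right)^{2} = \left(\sqrt{-5} - 24\right) 1 = \left(i \sqrt{5} - 24\right) 1 = \left(-24 + i \sqrt{5}\right) 1 = -24 + i \sqrt{5}$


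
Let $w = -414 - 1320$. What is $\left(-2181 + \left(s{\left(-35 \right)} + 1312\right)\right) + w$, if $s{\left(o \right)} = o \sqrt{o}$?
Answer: $-2603 - 35 i \sqrt{35} \approx -2603.0 - 207.06 i$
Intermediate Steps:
$s{\left(o \right)} = o^{\frac{3}{2}}$
$w = -1734$ ($w = -414 - 1320 = -1734$)
$\left(-2181 + \left(s{\left(-35 \right)} + 1312\right)\right) + w = \left(-2181 + \left(\left(-35\right)^{\frac{3}{2}} + 1312\right)\right) - 1734 = \left(-2181 + \left(- 35 i \sqrt{35} + 1312\right)\right) - 1734 = \left(-2181 + \left(1312 - 35 i \sqrt{35}\right)\right) - 1734 = \left(-869 - 35 i \sqrt{35}\right) - 1734 = -2603 - 35 i \sqrt{35}$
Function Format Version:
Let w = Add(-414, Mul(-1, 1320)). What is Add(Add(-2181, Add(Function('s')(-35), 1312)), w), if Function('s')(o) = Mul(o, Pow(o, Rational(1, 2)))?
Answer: Add(-2603, Mul(-35, I, Pow(35, Rational(1, 2)))) ≈ Add(-2603.0, Mul(-207.06, I))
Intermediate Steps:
Function('s')(o) = Pow(o, Rational(3, 2))
w = -1734 (w = Add(-414, -1320) = -1734)
Add(Add(-2181, Add(Function('s')(-35), 1312)), w) = Add(Add(-2181, Add(Pow(-35, Rational(3, 2)), 1312)), -1734) = Add(Add(-2181, Add(Mul(-35, I, Pow(35, Rational(1, 2))), 1312)), -1734) = Add(Add(-2181, Add(1312, Mul(-35, I, Pow(35, Rational(1, 2))))), -1734) = Add(Add(-869, Mul(-35, I, Pow(35, Rational(1, 2)))), -1734) = Add(-2603, Mul(-35, I, Pow(35, Rational(1, 2))))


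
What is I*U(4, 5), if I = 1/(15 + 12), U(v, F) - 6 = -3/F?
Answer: ⅕ ≈ 0.20000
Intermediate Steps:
U(v, F) = 6 - 3/F
I = 1/27 ≈ 0.037037
I*U(4, 5) = (6 - 3/5)/27 = (6 - 3*⅕)/27 = (6 - ⅗)/27 = (1/27)*(27/5) = ⅕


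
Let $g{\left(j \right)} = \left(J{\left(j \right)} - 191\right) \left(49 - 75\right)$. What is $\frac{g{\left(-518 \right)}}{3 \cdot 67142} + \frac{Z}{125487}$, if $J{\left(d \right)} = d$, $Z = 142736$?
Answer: $\frac{5177328149}{4212724077} \approx 1.229$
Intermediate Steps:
$g{\left(j \right)} = 4966 - 26 j$ ($g{\left(j \right)} = \left(j - 191\right) \left(49 - 75\right) = \left(-191 + j\right) \left(-26\right) = 4966 - 26 j$)
$\frac{g{\left(-518 \right)}}{3 \cdot 67142} + \frac{Z}{125487} = \frac{4966 - -13468}{3 \cdot 67142} + \frac{142736}{125487} = \frac{4966 + 13468}{201426} + 142736 \cdot \frac{1}{125487} = 18434 \cdot \frac{1}{201426} + \frac{142736}{125487} = \frac{9217}{100713} + \frac{142736}{125487} = \frac{5177328149}{4212724077}$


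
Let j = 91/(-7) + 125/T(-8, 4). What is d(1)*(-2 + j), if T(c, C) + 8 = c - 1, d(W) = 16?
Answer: -6080/17 ≈ -357.65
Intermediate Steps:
T(c, C) = -9 + c (T(c, C) = -8 + (c - 1) = -8 + (-1 + c) = -9 + c)
j = -346/17 (j = 91/(-7) + 125/(-9 - 8) = 91*(-1/7) + 125/(-17) = -13 + 125*(-1/17) = -13 - 125/17 = -346/17 ≈ -20.353)
d(1)*(-2 + j) = 16*(-2 - 346/17) = 16*(-380/17) = -6080/17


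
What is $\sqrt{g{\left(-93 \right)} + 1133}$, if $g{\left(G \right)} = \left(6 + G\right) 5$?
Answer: $\sqrt{698} \approx 26.42$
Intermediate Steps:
$g{\left(G \right)} = 30 + 5 G$
$\sqrt{g{\left(-93 \right)} + 1133} = \sqrt{\left(30 + 5 \left(-93\right)\right) + 1133} = \sqrt{\left(30 - 465\right) + 1133} = \sqrt{-435 + 1133} = \sqrt{698}$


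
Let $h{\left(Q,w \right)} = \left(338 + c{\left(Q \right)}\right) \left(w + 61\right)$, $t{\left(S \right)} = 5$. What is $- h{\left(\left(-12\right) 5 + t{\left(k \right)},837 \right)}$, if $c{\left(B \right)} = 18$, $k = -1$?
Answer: $-319688$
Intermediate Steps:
$h{\left(Q,w \right)} = 21716 + 356 w$ ($h{\left(Q,w \right)} = \left(338 + 18\right) \left(w + 61\right) = 356 \left(61 + w\right) = 21716 + 356 w$)
$- h{\left(\left(-12\right) 5 + t{\left(k \right)},837 \right)} = - (21716 + 356 \cdot 837) = - (21716 + 297972) = \left(-1\right) 319688 = -319688$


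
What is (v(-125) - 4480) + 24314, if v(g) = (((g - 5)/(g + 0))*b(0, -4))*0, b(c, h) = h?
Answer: 19834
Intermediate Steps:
v(g) = 0 (v(g) = (((g - 5)/(g + 0))*(-4))*0 = (((-5 + g)/g)*(-4))*0 = -4*(-5 + g)/g*0 = 0)
(v(-125) - 4480) + 24314 = (0 - 4480) + 24314 = -4480 + 24314 = 19834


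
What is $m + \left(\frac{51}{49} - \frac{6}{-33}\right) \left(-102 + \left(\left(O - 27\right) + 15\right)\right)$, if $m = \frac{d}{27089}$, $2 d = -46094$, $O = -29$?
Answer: $- \frac{233200766}{1327361} \approx -175.69$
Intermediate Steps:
$d = -23047$ ($d = \frac{1}{2} \left(-46094\right) = -23047$)
$m = - \frac{23047}{27089} \approx -0.85079$
$m + \left(\frac{51}{49} - \frac{6}{-33}\right) \left(-102 + \left(\left(O - 27\right) + 15\right)\right) = - \frac{23047}{27089} + \left(\frac{51}{49} - \frac{6}{-33}\right) \left(-102 + \left(\left(-29 - 27\right) + 15\right)\right) = - \frac{23047}{27089} + \left(51 \cdot \frac{1}{49} - - \frac{2}{11}\right) \left(-102 + \left(-56 + 15\right)\right) = - \frac{23047}{27089} + \left(\frac{51}{49} + \frac{2}{11}\right) \left(-102 - 41\right) = - \frac{23047}{27089} + \frac{659}{539} \left(-143\right) = - \frac{23047}{27089} - \frac{8567}{49} = - \frac{233200766}{1327361}$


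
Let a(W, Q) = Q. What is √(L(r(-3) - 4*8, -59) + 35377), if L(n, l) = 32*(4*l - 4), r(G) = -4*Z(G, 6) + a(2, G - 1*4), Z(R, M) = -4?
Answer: √27697 ≈ 166.42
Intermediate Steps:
r(G) = 12 + G (r(G) = -4*(-4) + (G - 1*4) = 16 + (G - 4) = 16 + (-4 + G) = 12 + G)
L(n, l) = -128 + 128*l (L(n, l) = 32*(-4 + 4*l) = -128 + 128*l)
√(L(r(-3) - 4*8, -59) + 35377) = √((-128 + 128*(-59)) + 35377) = √((-128 - 7552) + 35377) = √(-7680 + 35377) = √27697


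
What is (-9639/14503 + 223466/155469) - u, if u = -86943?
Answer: 196037941557008/2254766907 ≈ 86944.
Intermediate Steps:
(-9639/14503 + 223466/155469) - u = (-9639/14503 + 223466/155469) - 1*(-86943) = (-9639*1/14503 + 223466*(1/155469)) + 86943 = (-9639/14503 + 223466/155469) + 86943 = 1742361707/2254766907 + 86943 = 196037941557008/2254766907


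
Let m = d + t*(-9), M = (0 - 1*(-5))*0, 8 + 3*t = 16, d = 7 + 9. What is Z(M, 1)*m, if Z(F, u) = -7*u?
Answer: 56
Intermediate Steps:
d = 16
t = 8/3 (t = -8/3 + (⅓)*16 = -8/3 + 16/3 = 8/3 ≈ 2.6667)
M = 0 (M = (0 + 5)*0 = 5*0 = 0)
m = -8 (m = 16 + (8/3)*(-9) = 16 - 24 = -8)
Z(M, 1)*m = -7*1*(-8) = -7*(-8) = 56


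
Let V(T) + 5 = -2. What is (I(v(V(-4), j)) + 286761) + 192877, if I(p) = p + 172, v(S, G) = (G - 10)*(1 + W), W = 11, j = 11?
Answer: 479822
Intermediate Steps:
V(T) = -7 (V(T) = -5 - 2 = -7)
v(S, G) = -120 + 12*G (v(S, G) = (G - 10)*(1 + 11) = (-10 + G)*12 = -120 + 12*G)
I(p) = 172 + p
(I(v(V(-4), j)) + 286761) + 192877 = ((172 + (-120 + 12*11)) + 286761) + 192877 = ((172 + (-120 + 132)) + 286761) + 192877 = ((172 + 12) + 286761) + 192877 = (184 + 286761) + 192877 = 286945 + 192877 = 479822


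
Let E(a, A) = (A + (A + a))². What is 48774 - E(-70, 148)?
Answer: -2302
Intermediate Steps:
E(a, A) = (a + 2*A)²
48774 - E(-70, 148) = 48774 - (-70 + 2*148)² = 48774 - (-70 + 296)² = 48774 - 1*226² = 48774 - 1*51076 = 48774 - 51076 = -2302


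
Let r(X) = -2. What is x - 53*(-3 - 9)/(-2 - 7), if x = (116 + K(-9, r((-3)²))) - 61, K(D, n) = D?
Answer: -74/3 ≈ -24.667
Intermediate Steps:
x = 46 (x = (116 - 9) - 61 = 107 - 61 = 46)
x - 53*(-3 - 9)/(-2 - 7) = 46 - 53*(-3 - 9)/(-2 - 7) = 46 - 53*(-12)/(-9) = 46 - (-53)*(-12)/9 = 46 - 53*4/3 = 46 - 212/3 = -74/3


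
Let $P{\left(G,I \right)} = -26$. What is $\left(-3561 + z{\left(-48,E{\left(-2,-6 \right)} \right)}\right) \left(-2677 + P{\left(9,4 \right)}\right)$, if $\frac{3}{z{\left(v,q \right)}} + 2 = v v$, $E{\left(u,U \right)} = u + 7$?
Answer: $\frac{22157623557}{2302} \approx 9.6254 \cdot 10^{6}$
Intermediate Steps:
$E{\left(u,U \right)} = 7 + u$
$z{\left(v,q \right)} = \frac{3}{-2 + v^{2}}$ ($z{\left(v,q \right)} = \frac{3}{-2 + v v} = \frac{3}{-2 + v^{2}}$)
$\left(-3561 + z{\left(-48,E{\left(-2,-6 \right)} \right)}\right) \left(-2677 + P{\left(9,4 \right)}\right) = \left(-3561 + \frac{3}{-2 + \left(-48\right)^{2}}\right) \left(-2677 - 26\right) = \left(-3561 + \frac{3}{-2 + 2304}\right) \left(-2703\right) = \left(-3561 + \frac{3}{2302}\right) \left(-2703\right) = \left(- \frac{8197419}{2302}\right) \left(-2703\right) = \frac{22157623557}{2302}$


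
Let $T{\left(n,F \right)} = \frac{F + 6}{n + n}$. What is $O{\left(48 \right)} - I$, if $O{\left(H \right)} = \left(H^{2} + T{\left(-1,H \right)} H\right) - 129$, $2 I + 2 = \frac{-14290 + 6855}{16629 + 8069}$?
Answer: $\frac{43475915}{49396} \approx 880.15$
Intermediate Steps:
$T{\left(n,F \right)} = \frac{6 + F}{2 n}$
$I = - \frac{56831}{49396}$ ($I = -1 + \frac{\left(-14290 + 6855\right) \frac{1}{16629 + 8069}}{2} = -1 + \frac{\left(-7435\right) \frac{1}{24698}}{2} = -1 + \frac{1}{2} \left(- \frac{7435}{24698}\right) = -1 - \frac{7435}{49396} = - \frac{56831}{49396} \approx -1.1505$)
$O{\left(H \right)} = -129 + H^{2} + H \left(-3 - \frac{H}{2}\right)$ ($O{\left(H \right)} = \left(H^{2} + \frac{6 + H}{2 \left(-1\right)} H\right) - 129 = \left(H^{2} + \frac{1}{2} \left(-1\right) \left(6 + H\right) H\right) - 129 = \left(H^{2} + \left(-3 - \frac{H}{2}\right) H\right) - 129 = \left(H^{2} + H \left(-3 - \frac{H}{2}\right)\right) - 129 = -129 + H^{2} + H \left(-3 - \frac{H}{2}\right)$)
$O{\left(48 \right)} - I = \left(-129 + \frac{48^{2}}{2} - 144\right) - - \frac{56831}{49396} = \left(-129 + \frac{1}{2} \cdot 2304 - 144\right) + \frac{56831}{49396} = \left(-129 + 1152 - 144\right) + \frac{56831}{49396} = 879 + \frac{56831}{49396} = \frac{43475915}{49396}$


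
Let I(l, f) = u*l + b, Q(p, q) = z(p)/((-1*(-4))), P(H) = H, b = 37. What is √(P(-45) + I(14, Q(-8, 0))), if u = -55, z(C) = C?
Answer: I*√778 ≈ 27.893*I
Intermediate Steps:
Q(p, q) = p/4 (Q(p, q) = p/((-1*(-4))) = p/4)
I(l, f) = 37 - 55*l (I(l, f) = -55*l + 37 = 37 - 55*l)
√(P(-45) + I(14, Q(-8, 0))) = √(-45 + (37 - 55*14)) = √(-45 + (37 - 770)) = √(-45 - 733) = √(-778) = I*√778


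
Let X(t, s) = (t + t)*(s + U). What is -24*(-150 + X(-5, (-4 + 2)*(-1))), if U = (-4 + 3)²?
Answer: 4320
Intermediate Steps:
U = 1 (U = (-1)² = 1)
X(t, s) = 2*t*(1 + s) (X(t, s) = (t + t)*(s + 1) = (2*t)*(1 + s) = 2*t*(1 + s))
-24*(-150 + X(-5, (-4 + 2)*(-1))) = -24*(-150 + 2*(-5)*(1 + (-4 + 2)*(-1))) = -24*(-150 + 2*(-5)*(1 - 2*(-1))) = -24*(-150 + 2*(-5)*(1 + 2)) = -24*(-150 + 2*(-5)*3) = -24*(-150 - 30) = -24*(-180) = 4320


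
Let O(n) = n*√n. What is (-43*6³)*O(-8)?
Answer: 148608*I*√2 ≈ 2.1016e+5*I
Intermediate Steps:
O(n) = n^(3/2)
(-43*6³)*O(-8) = (-43*6³)*(-8)^(3/2) = (-43*216)*(-16*I*√2) = -(-148608)*I*√2 = 148608*I*√2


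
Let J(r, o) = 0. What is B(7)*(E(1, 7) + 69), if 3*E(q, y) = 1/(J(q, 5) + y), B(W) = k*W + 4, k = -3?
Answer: -24650/21 ≈ -1173.8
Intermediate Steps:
B(W) = 4 - 3*W (B(W) = -3*W + 4 = 4 - 3*W)
E(q, y) = 1/(3*y) (E(q, y) = 1/(3*(0 + y)) = 1/(3*y))
B(7)*(E(1, 7) + 69) = (4 - 3*7)*((⅓)/7 + 69) = (4 - 21)*((⅓)*(⅐) + 69) = -17*(1/21 + 69) = -17*1450/21 = -24650/21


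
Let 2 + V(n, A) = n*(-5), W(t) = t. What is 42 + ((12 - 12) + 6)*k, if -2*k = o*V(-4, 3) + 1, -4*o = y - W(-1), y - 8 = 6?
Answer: 483/2 ≈ 241.50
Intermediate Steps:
y = 14 (y = 8 + 6 = 14)
V(n, A) = -2 - 5*n (V(n, A) = -2 + n*(-5) = -2 - 5*n)
o = -15/4 (o = -(14 - 1*(-1))/4 = -(14 + 1)/4 = -¼*15 = -15/4 ≈ -3.7500)
k = 133/4 (k = -(-15*(-2 - 5*(-4))/4 + 1)/2 = -(-15*(-2 + 20)/4 + 1)/2 = -(-15/4*18 + 1)/2 = -(-135/2 + 1)/2 = -½*(-133/2) = 133/4 ≈ 33.250)
42 + ((12 - 12) + 6)*k = 42 + ((12 - 12) + 6)*(133/4) = 42 + (0 + 6)*(133/4) = 42 + 6*(133/4) = 42 + 399/2 = 483/2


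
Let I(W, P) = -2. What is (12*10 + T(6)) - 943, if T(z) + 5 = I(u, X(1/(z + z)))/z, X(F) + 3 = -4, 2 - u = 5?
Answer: -2485/3 ≈ -828.33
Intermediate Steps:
u = -3 (u = 2 - 1*5 = 2 - 5 = -3)
X(F) = -7 (X(F) = -3 - 4 = -7)
T(z) = -5 - 2/z
(12*10 + T(6)) - 943 = (12*10 + (-5 - 2/6)) - 943 = (120 + (-5 - 2*1/6)) - 943 = (120 + (-5 - 1/3)) - 943 = (120 - 16/3) - 943 = 344/3 - 943 = -2485/3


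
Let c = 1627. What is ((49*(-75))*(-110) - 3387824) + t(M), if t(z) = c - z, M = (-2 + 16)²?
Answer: -2982143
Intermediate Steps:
M = 196 (M = 14² = 196)
t(z) = 1627 - z
((49*(-75))*(-110) - 3387824) + t(M) = ((49*(-75))*(-110) - 3387824) + (1627 - 1*196) = (-3675*(-110) - 3387824) + (1627 - 196) = (404250 - 3387824) + 1431 = -2983574 + 1431 = -2982143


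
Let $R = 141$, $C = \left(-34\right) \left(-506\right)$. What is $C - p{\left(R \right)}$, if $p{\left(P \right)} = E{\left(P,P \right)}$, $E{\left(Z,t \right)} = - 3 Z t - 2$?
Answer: $76849$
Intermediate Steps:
$C = 17204$
$E{\left(Z,t \right)} = -2 - 3 Z t$ ($E{\left(Z,t \right)} = - 3 Z t - 2 = -2 - 3 Z t$)
$p{\left(P \right)} = -2 - 3 P^{2}$ ($p{\left(P \right)} = -2 - 3 P P = -2 - 3 P^{2}$)
$C - p{\left(R \right)} = 17204 - \left(-2 - 3 \cdot 141^{2}\right) = 17204 - \left(-2 - 59643\right) = 17204 - -59645 = 17204 + 59645 = 76849$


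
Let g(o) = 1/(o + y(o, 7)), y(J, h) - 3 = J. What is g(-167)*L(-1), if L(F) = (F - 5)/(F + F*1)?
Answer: -3/331 ≈ -0.0090634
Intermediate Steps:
y(J, h) = 3 + J
L(F) = (-5 + F)/(2*F) (L(F) = (-5 + F)/(F + F) = (-5 + F)/((2*F)) = (-5 + F)*(1/(2*F)) = (-5 + F)/(2*F))
g(o) = 1/(3 + 2*o) (g(o) = 1/(o + (3 + o)) = 1/(3 + 2*o))
g(-167)*L(-1) = ((½)*(-5 - 1)/(-1))/(3 + 2*(-167)) = ((½)*(-1)*(-6))/(3 - 334) = 3/(-331) = -1/331*3 = -3/331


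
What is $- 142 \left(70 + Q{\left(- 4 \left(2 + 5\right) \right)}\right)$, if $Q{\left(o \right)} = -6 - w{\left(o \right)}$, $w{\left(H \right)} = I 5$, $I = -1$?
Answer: $-9798$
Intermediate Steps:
$w{\left(H \right)} = -5$ ($w{\left(H \right)} = \left(-1\right) 5 = -5$)
$Q{\left(o \right)} = -1$ ($Q{\left(o \right)} = -6 - -5 = -6 + 5 = -1$)
$- 142 \left(70 + Q{\left(- 4 \left(2 + 5\right) \right)}\right) = - 142 \left(70 - 1\right) = \left(-142\right) 69 = -9798$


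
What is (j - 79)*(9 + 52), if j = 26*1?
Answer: -3233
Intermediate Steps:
j = 26
(j - 79)*(9 + 52) = (26 - 79)*(9 + 52) = -53*61 = -3233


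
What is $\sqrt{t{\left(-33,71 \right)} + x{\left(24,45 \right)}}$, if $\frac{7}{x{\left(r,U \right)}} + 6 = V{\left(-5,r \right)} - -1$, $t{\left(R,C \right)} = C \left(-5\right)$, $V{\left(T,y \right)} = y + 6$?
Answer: $\frac{2 i \sqrt{2217}}{5} \approx 18.834 i$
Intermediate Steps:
$V{\left(T,y \right)} = 6 + y$
$t{\left(R,C \right)} = - 5 C$
$x{\left(r,U \right)} = \frac{7}{1 + r}$ ($x{\left(r,U \right)} = \frac{7}{-6 + \left(\left(6 + r\right) - -1\right)} = \frac{7}{-6 + \left(\left(6 + r\right) + 1\right)} = \frac{7}{-6 + \left(7 + r\right)} = \frac{7}{1 + r}$)
$\sqrt{t{\left(-33,71 \right)} + x{\left(24,45 \right)}} = \sqrt{\left(-5\right) 71 + \frac{7}{1 + 24}} = \sqrt{-355 + \frac{7}{25}} = \sqrt{- \frac{8868}{25}} = \frac{2 i \sqrt{2217}}{5}$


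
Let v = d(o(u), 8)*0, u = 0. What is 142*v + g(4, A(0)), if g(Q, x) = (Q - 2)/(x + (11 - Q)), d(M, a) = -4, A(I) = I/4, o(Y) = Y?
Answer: 2/7 ≈ 0.28571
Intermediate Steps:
A(I) = I/4 (A(I) = I*(¼) = I/4)
g(Q, x) = (-2 + Q)/(11 + x - Q)
v = 0 (v = -4*0 = 0)
142*v + g(4, A(0)) = 142*0 + (-2 + 4)/(11 + (¼)*0 - 1*4) = 0 + 2/(11 + 0 - 4) = 0 + 2/7 = 2/7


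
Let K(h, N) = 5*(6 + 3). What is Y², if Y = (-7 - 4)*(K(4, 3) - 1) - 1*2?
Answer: 236196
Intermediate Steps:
K(h, N) = 45 (K(h, N) = 5*9 = 45)
Y = -486 (Y = (-7 - 4)*(45 - 1) - 1*2 = -11*44 - 2 = -484 - 2 = -486)
Y² = (-486)² = 236196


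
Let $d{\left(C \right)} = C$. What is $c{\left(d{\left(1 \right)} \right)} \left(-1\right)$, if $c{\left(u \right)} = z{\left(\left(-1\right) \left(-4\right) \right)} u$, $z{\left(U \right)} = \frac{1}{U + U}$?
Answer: $- \frac{1}{8} \approx -0.125$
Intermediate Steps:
$z{\left(U \right)} = \frac{1}{2 U}$
$c{\left(u \right)} = \frac{u}{8}$ ($c{\left(u \right)} = \frac{1}{2 \left(\left(-1\right) \left(-4\right)\right)} u = \frac{1}{2 \cdot 4} u = \frac{1}{2} \cdot \frac{1}{4} u = \frac{u}{8}$)
$c{\left(d{\left(1 \right)} \right)} \left(-1\right) = \frac{1}{8} \cdot 1 \left(-1\right) = \frac{1}{8} \left(-1\right) = - \frac{1}{8}$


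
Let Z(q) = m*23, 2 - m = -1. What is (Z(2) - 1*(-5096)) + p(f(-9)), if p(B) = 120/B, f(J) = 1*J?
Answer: 15455/3 ≈ 5151.7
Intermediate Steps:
f(J) = J
m = 3 (m = 2 - 1*(-1) = 2 + 1 = 3)
Z(q) = 69 (Z(q) = 3*23 = 69)
(Z(2) - 1*(-5096)) + p(f(-9)) = (69 - 1*(-5096)) + 120/(-9) = (69 + 5096) + 120*(-⅑) = 5165 - 40/3 = 15455/3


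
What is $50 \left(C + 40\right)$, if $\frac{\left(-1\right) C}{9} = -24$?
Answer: $12800$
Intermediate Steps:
$C = 216$ ($C = \left(-9\right) \left(-24\right) = 216$)
$50 \left(C + 40\right) = 50 \left(216 + 40\right) = 50 \cdot 256 = 12800$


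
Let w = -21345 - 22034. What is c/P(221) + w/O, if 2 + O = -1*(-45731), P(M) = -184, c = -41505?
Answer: 1890000409/8414136 ≈ 224.62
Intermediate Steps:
O = 45729 (O = -2 - 1*(-45731) = -2 + 45731 = 45729)
w = -43379
c/P(221) + w/O = -41505/(-184) - 43379/45729 = -41505*(-1/184) - 43379*1/45729 = 41505/184 - 43379/45729 = 1890000409/8414136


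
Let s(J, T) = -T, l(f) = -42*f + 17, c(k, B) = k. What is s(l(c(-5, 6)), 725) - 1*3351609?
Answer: -3352334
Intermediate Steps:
l(f) = 17 - 42*f
s(l(c(-5, 6)), 725) - 1*3351609 = -1*725 - 1*3351609 = -725 - 3351609 = -3352334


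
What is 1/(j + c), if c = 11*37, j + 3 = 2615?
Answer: 1/3019 ≈ 0.00033124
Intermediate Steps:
j = 2612 (j = -3 + 2615 = 2612)
c = 407
1/(j + c) = 1/(2612 + 407) = 1/3019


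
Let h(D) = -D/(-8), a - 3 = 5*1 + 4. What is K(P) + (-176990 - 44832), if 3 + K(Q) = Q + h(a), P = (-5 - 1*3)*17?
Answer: -443919/2 ≈ -2.2196e+5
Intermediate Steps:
P = -136 (P = (-5 - 3)*17 = -8*17 = -136)
a = 12 (a = 3 + (5*1 + 4) = 3 + (5 + 4) = 3 + 9 = 12)
h(D) = D/8 (h(D) = -D*(-1/8) = D/8)
K(Q) = -3/2 + Q (K(Q) = -3 + (Q + (1/8)*12) = -3 + (Q + 3/2) = -3 + (3/2 + Q) = -3/2 + Q)
K(P) + (-176990 - 44832) = (-3/2 - 136) + (-176990 - 44832) = -275/2 - 221822 = -443919/2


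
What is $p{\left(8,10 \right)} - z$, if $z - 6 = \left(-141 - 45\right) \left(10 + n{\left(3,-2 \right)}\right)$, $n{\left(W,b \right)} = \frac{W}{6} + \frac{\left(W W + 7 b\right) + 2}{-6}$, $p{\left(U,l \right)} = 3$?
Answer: $2043$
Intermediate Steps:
$n{\left(W,b \right)} = - \frac{1}{3} - \frac{7 b}{6} - \frac{W^{2}}{6} + \frac{W}{6}$ ($n{\left(W,b \right)} = W \frac{1}{6} + \left(\left(W^{2} + 7 b\right) + 2\right) \left(- \frac{1}{6}\right) = \frac{W}{6} + \left(2 + W^{2} + 7 b\right) \left(- \frac{1}{6}\right) = \frac{W}{6} - \left(\frac{1}{3} + \frac{W^{2}}{6} + \frac{7 b}{6}\right) = - \frac{1}{3} - \frac{7 b}{6} - \frac{W^{2}}{6} + \frac{W}{6}$)
$z = -2040$ ($z = 6 + \left(-141 - 45\right) \left(10 - \left(- \frac{5}{2} + \frac{3}{2}\right)\right) = 6 - 186 \left(10 + \left(- \frac{1}{3} + \frac{7}{3} - \frac{3}{2} + \frac{1}{2}\right)\right) = 6 - 186 \left(10 + 1\right) = 6 - 2046 = -2040$)
$p{\left(8,10 \right)} - z = 3 - -2040 = 3 + 2040 = 2043$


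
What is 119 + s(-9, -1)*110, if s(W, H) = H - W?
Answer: 999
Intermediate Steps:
119 + s(-9, -1)*110 = 119 + (-1 - 1*(-9))*110 = 119 + (-1 + 9)*110 = 119 + 8*110 = 119 + 880 = 999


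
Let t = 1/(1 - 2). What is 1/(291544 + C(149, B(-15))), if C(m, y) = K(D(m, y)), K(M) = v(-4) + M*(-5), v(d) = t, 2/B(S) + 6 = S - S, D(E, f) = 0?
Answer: 1/291543 ≈ 3.4300e-6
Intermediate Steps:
t = -1 (t = 1/(-1) = -1)
B(S) = -⅓ (B(S) = 2/(-6 + (S - S)) = 2/(-6 + 0) = 2/(-6) = 2*(-⅙) = -⅓)
v(d) = -1
K(M) = -1 - 5*M (K(M) = -1 + M*(-5) = -1 - 5*M)
C(m, y) = -1 (C(m, y) = -1 - 5*0 = -1 + 0 = -1)
1/(291544 + C(149, B(-15))) = 1/(291544 - 1) = 1/291543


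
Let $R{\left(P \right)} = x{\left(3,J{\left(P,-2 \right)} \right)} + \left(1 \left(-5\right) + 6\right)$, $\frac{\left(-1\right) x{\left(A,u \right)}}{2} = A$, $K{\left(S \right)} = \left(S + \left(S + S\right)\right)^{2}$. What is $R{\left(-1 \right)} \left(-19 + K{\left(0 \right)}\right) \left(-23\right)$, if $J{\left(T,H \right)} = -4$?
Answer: $-2185$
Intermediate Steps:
$K{\left(S \right)} = 9 S^{2}$ ($K{\left(S \right)} = \left(S + 2 S\right)^{2} = \left(3 S\right)^{2} = 9 S^{2}$)
$x{\left(A,u \right)} = - 2 A$
$R{\left(P \right)} = -5$ ($R{\left(P \right)} = \left(-2\right) 3 + \left(1 \left(-5\right) + 6\right) = -6 + \left(-5 + 6\right) = -6 + 1 = -5$)
$R{\left(-1 \right)} \left(-19 + K{\left(0 \right)}\right) \left(-23\right) = - 5 \left(-19 + 9 \cdot 0^{2}\right) \left(-23\right) = - 5 \left(-19 + 9 \cdot 0\right) \left(-23\right) = - 5 \left(-19 + 0\right) \left(-23\right) = - 5 \left(\left(-19\right) \left(-23\right)\right) = \left(-5\right) 437 = -2185$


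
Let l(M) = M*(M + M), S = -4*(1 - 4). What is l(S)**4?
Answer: 6879707136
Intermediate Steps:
S = 12 (S = -4*(-3) = 12)
l(M) = 2*M**2 (l(M) = M*(2*M) = 2*M**2)
l(S)**4 = (2*12**2)**4 = (2*144)**4 = 288**4 = 6879707136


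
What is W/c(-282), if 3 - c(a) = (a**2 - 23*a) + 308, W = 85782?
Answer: -85782/86315 ≈ -0.99382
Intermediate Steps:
c(a) = -305 - a**2 + 23*a (c(a) = 3 - ((a**2 - 23*a) + 308) = 3 - (308 + a**2 - 23*a) = 3 + (-308 - a**2 + 23*a) = -305 - a**2 + 23*a)
W/c(-282) = 85782/(-305 - 1*(-282)**2 + 23*(-282)) = 85782/(-305 - 1*79524 - 6486) = 85782/(-305 - 79524 - 6486) = 85782/(-86315) = 85782*(-1/86315) = -85782/86315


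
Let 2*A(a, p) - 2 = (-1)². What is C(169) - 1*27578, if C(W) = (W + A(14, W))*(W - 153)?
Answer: -24850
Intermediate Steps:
A(a, p) = 3/2 (A(a, p) = 1 + (½)*(-1)² = 1 + (½)*1 = 1 + ½ = 3/2)
C(W) = (-153 + W)*(3/2 + W) (C(W) = (W + 3/2)*(W - 153) = (3/2 + W)*(-153 + W) = (-153 + W)*(3/2 + W))
C(169) - 1*27578 = (-459/2 + 169² - 303/2*169) - 1*27578 = (-459/2 + 28561 - 51207/2) - 27578 = 2728 - 27578 = -24850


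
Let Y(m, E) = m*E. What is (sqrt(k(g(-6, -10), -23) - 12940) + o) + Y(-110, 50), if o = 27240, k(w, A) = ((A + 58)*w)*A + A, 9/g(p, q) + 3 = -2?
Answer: 21740 + I*sqrt(11514) ≈ 21740.0 + 107.3*I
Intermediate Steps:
g(p, q) = -9/5 (g(p, q) = 9/(-3 - 2) = 9/(-5) = 9*(-1/5) = -9/5)
Y(m, E) = E*m
k(w, A) = A + A*w*(58 + A) (k(w, A) = ((58 + A)*w)*A + A = (w*(58 + A))*A + A = A*w*(58 + A) + A = A + A*w*(58 + A))
(sqrt(k(g(-6, -10), -23) - 12940) + o) + Y(-110, 50) = (sqrt(-23*(1 + 58*(-9/5) - 23*(-9/5)) - 12940) + 27240) + 50*(-110) = (sqrt(-23*(1 - 522/5 + 207/5) - 12940) + 27240) - 5500 = (sqrt(-23*(-62) - 12940) + 27240) - 5500 = (sqrt(1426 - 12940) + 27240) - 5500 = (sqrt(-11514) + 27240) - 5500 = (I*sqrt(11514) + 27240) - 5500 = (27240 + I*sqrt(11514)) - 5500 = 21740 + I*sqrt(11514)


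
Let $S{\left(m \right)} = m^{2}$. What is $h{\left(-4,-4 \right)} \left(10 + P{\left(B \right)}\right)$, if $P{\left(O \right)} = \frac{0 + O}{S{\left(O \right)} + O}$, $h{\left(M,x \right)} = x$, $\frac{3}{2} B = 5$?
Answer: $- \frac{532}{13} \approx -40.923$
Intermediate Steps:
$B = \frac{10}{3}$ ($B = \frac{2}{3} \cdot 5 = \frac{10}{3} \approx 3.3333$)
$P{\left(O \right)} = \frac{O}{O + O^{2}}$ ($P{\left(O \right)} = \frac{0 + O}{O^{2} + O} = \frac{O}{O + O^{2}}$)
$h{\left(-4,-4 \right)} \left(10 + P{\left(B \right)}\right) = - 4 \left(10 + \frac{1}{1 + \frac{10}{3}}\right) = - 4 \left(10 + \frac{1}{\frac{13}{3}}\right) = - 4 \left(10 + \frac{3}{13}\right) = \left(-4\right) \frac{133}{13} = - \frac{532}{13}$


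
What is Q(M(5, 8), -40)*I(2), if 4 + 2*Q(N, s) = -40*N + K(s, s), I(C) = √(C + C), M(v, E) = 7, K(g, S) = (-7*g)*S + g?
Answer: -11524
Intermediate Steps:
K(g, S) = g - 7*S*g (K(g, S) = -7*S*g + g = g - 7*S*g)
I(C) = √2*√C (I(C) = √(2*C) = √2*√C)
Q(N, s) = -2 - 20*N + s*(1 - 7*s)/2 (Q(N, s) = -2 + (-40*N + s*(1 - 7*s))/2 = -2 + (-20*N + s*(1 - 7*s)/2) = -2 - 20*N + s*(1 - 7*s)/2)
Q(M(5, 8), -40)*I(2) = (-2 + (½)*(-40) - 20*7 - 7/2*(-40)²)*(√2*√2) = (-2 - 20 - 140 - 7/2*1600)*2 = (-2 - 20 - 140 - 5600)*2 = -5762*2 = -11524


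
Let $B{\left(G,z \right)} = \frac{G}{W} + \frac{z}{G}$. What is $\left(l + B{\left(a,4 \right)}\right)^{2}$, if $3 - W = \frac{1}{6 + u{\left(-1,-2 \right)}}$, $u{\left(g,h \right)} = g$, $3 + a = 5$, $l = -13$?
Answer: $\frac{5184}{49} \approx 105.8$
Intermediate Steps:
$a = 2$ ($a = -3 + 5 = 2$)
$W = \frac{14}{5}$ ($W = 3 - \frac{1}{6 - 1} = 3 - \frac{1}{5} = \frac{14}{5} \approx 2.8$)
$B{\left(G,z \right)} = \frac{5 G}{14} + \frac{z}{G}$ ($B{\left(G,z \right)} = \frac{G}{\frac{14}{5}} + \frac{z}{G} = G \frac{5}{14} + \frac{z}{G} = \frac{5 G}{14} + \frac{z}{G}$)
$\left(l + B{\left(a,4 \right)}\right)^{2} = \left(-13 + \left(\frac{5}{14} \cdot 2 + \frac{4}{2}\right)\right)^{2} = \left(-13 + \left(\frac{5}{7} + 4 \cdot \frac{1}{2}\right)\right)^{2} = \left(-13 + \left(\frac{5}{7} + 2\right)\right)^{2} = \left(-13 + \frac{19}{7}\right)^{2} = \left(- \frac{72}{7}\right)^{2} = \frac{5184}{49}$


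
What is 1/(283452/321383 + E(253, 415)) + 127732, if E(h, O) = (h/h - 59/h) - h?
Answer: 2610502587814649/20437342789 ≈ 1.2773e+5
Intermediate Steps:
E(h, O) = 1 - h - 59/h (E(h, O) = (1 - 59/h) - h = 1 - h - 59/h)
1/(283452/321383 + E(253, 415)) + 127732 = 1/(283452/321383 + (1 - 1*253 - 59/253)) + 127732 = 1/(283452*(1/321383) + (1 - 253 - 59*1/253)) + 127732 = 1/(283452/321383 + (1 - 253 - 59/253)) + 127732 = 1/(283452/321383 - 63815/253) + 127732 = 1/(-20437342789/81309899) + 127732 = -81309899/20437342789 + 127732 = 2610502587814649/20437342789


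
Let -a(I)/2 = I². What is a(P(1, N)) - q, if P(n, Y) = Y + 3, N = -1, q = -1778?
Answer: 1770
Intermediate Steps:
P(n, Y) = 3 + Y
a(I) = -2*I²
a(P(1, N)) - q = -2*(3 - 1)² - 1*(-1778) = -2*2² + 1778 = -2*4 + 1778 = -8 + 1778 = 1770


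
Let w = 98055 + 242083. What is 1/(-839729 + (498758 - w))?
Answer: -1/681109 ≈ -1.4682e-6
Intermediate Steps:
w = 340138
1/(-839729 + (498758 - w)) = 1/(-839729 + (498758 - 1*340138)) = 1/(-839729 + (498758 - 340138)) = 1/(-839729 + 158620) = 1/(-681109) = -1/681109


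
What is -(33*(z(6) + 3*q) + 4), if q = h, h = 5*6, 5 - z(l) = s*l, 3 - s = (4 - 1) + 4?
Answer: -3931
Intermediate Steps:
s = -4 (s = 3 - ((4 - 1) + 4) = 3 - (3 + 4) = 3 - 1*7 = 3 - 7 = -4)
z(l) = 5 + 4*l (z(l) = 5 - (-4)*l = 5 + 4*l)
h = 30
q = 30
-(33*(z(6) + 3*q) + 4) = -(33*((5 + 4*6) + 3*30) + 4) = -(33*((5 + 24) + 90) + 4) = -(33*(29 + 90) + 4) = -(33*119 + 4) = -(3927 + 4) = -1*3931 = -3931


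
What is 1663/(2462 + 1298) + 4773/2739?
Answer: 7500479/3432880 ≈ 2.1849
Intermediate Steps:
1663/(2462 + 1298) + 4773/2739 = 1663/3760 + 4773*(1/2739) = 1663*(1/3760) + 1591/913 = 1663/3760 + 1591/913 = 7500479/3432880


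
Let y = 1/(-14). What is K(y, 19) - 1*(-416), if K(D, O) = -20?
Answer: 396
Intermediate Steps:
y = -1/14 ≈ -0.071429
K(y, 19) - 1*(-416) = -20 - 1*(-416) = -20 + 416 = 396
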